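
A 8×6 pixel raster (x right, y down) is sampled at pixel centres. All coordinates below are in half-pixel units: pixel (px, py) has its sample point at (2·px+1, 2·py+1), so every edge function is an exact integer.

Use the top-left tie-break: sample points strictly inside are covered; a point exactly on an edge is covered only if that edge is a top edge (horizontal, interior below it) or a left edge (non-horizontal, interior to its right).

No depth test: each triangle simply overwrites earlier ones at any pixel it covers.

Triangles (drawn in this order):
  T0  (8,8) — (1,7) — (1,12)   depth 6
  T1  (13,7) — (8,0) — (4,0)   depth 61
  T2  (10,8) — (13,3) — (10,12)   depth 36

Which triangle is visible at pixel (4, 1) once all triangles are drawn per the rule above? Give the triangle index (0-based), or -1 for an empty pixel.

T0:
  2·area = 35  (B↔C swapped to make it positive)
  edge (8, 8)→(1, 12): d=(-7,4) right/bottom  bias=-1
  edge (1, 12)→(1, 7): d=(0,-5) top-left  bias=+0
  edge (1, 7)→(8, 8): d=(7,1) right/bottom  bias=-1
    (0,0)@(1, 1): e=[77,0,-42] → .  [on edge]
    (0,1)@(1, 3): e=[63,0,-28] → .  [on edge]
    (0,2)@(1, 5): e=[49,0,-14] → .  [on edge]
    (0,3)@(1, 7): e=[35,0,0] → .  [on edge]
    (0,4)@(1, 9): e=[21,0,14] → X  [on edge]
    (1,4)@(3, 9): e=[13,10,12] → X
    (2,4)@(5, 9): e=[5,20,10] → X
    (3,4)@(7, 9): e=[-3,30,8] → .
    (7,4)@(15, 9): e=[-35,70,0] → .  [on edge]
    (0,5)@(1, 11): e=[7,0,28] → X  [on edge]
    (1,5)@(3, 11): e=[-1,10,26] → .
    (2,5)@(5, 11): e=[-9,20,24] → .
  covered (4 px):
    . . . . . . . .
    . . . . . . . .
    . . . . . . . .
    . . . . . . . .
    X X X . . . . .
    X . . . . . . .
T1:
  2·area = 28  (B↔C swapped to make it positive)
  edge (13, 7)→(4, 0): d=(-9,-7) top-left  bias=+0
  edge (4, 0)→(8, 0): d=(4,0) top-left  bias=+0
  edge (8, 0)→(13, 7): d=(5,7) right/bottom  bias=-1
    (3,0)@(7, 1): e=[12,4,12] → X
    (4,0)@(9, 1): e=[26,4,-2] → .
    (3,1)@(7, 3): e=[-6,12,22] → .
    (4,1)@(9, 3): e=[8,12,8] → X
    (5,1)@(11, 3): e=[22,12,-6] → .
    (4,2)@(9, 5): e=[-10,20,18] → .
    (5,2)@(11, 5): e=[4,20,4] → X
    (6,2)@(13, 5): e=[18,20,-10] → .
    (5,3)@(11, 7): e=[-14,28,14] → .
    (6,3)@(13, 7): e=[0,28,0] → .  [on edge]
  covered (3 px):
    . . . X . . . .
    . . . . X . . .
    . . . . . X . .
    . . . . . . . .
    . . . . . . . .
    . . . . . . . .
T2:
  2·area = 12
  edge (10, 8)→(13, 3): d=(3,-5) top-left  bias=+0
  edge (13, 3)→(10, 12): d=(-3,9) right/bottom  bias=-1
  edge (10, 12)→(10, 8): d=(0,-4) top-left  bias=+0
    (6,1)@(13, 3): e=[0,0,12] → .  [on edge]
    (5,3)@(11, 7): e=[2,6,4] → X
    (6,3)@(13, 7): e=[12,-12,12] → .
    (5,4)@(11, 9): e=[8,0,4] → .  [on edge]
  covered (1 px):
    . . . . . . . .
    . . . . . . . .
    . . . . . . . .
    . . . . . X . .
    . . . . . . . .
    . . . . . . . .

Z-buffer (winner per pixel, '.' = empty):
  . . . 1 . . . .
  . . . . 1 . . .
  . . . . . 1 . .
  . . . . . 2 . .
  0 0 0 . . . . .
  0 . . . . . . .

Final: 1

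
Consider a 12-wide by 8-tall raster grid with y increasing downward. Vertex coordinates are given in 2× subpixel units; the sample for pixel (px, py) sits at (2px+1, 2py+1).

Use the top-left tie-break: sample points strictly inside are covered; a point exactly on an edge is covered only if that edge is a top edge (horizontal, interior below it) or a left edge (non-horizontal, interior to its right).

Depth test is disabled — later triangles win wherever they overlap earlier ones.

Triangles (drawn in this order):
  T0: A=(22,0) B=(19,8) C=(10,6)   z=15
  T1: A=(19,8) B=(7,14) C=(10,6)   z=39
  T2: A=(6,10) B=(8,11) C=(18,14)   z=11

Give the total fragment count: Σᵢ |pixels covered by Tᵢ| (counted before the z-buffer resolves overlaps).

T0:
  2·area = 78
  edge (22, 0)→(19, 8): d=(-3,8) right/bottom  bias=-1
  edge (19, 8)→(10, 6): d=(-9,-2) top-left  bias=+0
  edge (10, 6)→(22, 0): d=(12,-6) top-left  bias=+0
    (10,0)@(21, 1): e=[5,67,6] → #
    (11,0)@(23, 1): e=[-11,71,18] → ·
    (8,1)@(17, 3): e=[31,41,6] → #
    (9,1)@(19, 3): e=[15,45,18] → #
    (10,1)@(21, 3): e=[-1,49,30] → ·
    (6,2)@(13, 5): e=[57,15,6] → #
    (7,2)@(15, 5): e=[41,19,18] → #
    (10,2)@(21, 5): e=[-7,31,54] → ·
    (6,3)@(13, 7): e=[51,-3,30] → ·
    (7,3)@(15, 7): e=[35,1,42] → #
    (10,3)@(21, 7): e=[-13,13,78] → ·
    (7,4)@(15, 9): e=[29,-17,66] → ·
  covered (10 px):
    · · · · · · · · · · # ·
    · · · · · · · · # # · ·
    · · · · · · # # # # · ·
    · · · · · · · # # # · ·
    · · · · · · · · · · · ·
    · · · · · · · · · · · ·
    · · · · · · · · · · · ·
    · · · · · · · · · · · ·
T1:
  2·area = 78
  edge (19, 8)→(7, 14): d=(-12,6) right/bottom  bias=-1
  edge (7, 14)→(10, 6): d=(3,-8) top-left  bias=+0
  edge (10, 6)→(19, 8): d=(9,2) right/bottom  bias=-1
    (5,3)@(11, 7): e=[60,11,7] → #
    (6,3)@(13, 7): e=[48,27,3] → #
    (7,3)@(15, 7): e=[36,43,-1] → ·
    (10,3)@(21, 7): e=[0,91,-13] → ·  [on edge]
    (4,4)@(9, 9): e=[48,1,29] → #
    (7,4)@(15, 9): e=[12,49,17] → #
    (8,4)@(17, 9): e=[0,65,13] → ·  [on edge]
    (4,5)@(9, 11): e=[24,7,47] → #
    (6,5)@(13, 11): e=[0,39,39] → ·  [on edge]
    (7,5)@(15, 11): e=[-12,55,35] → ·
    (4,6)@(9, 13): e=[0,13,65] → ·  [on edge]
    (5,6)@(11, 13): e=[-12,29,61] → ·
    (2,7)@(5, 15): e=[0,-13,91] → ·  [on edge]
  covered (8 px):
    · · · · · · · · · · · ·
    · · · · · · · · · · · ·
    · · · · · · · · · · · ·
    · · · · · # # · · · · ·
    · · · · # # # # · · · ·
    · · · · # # · · · · · ·
    · · · · · · · · · · · ·
    · · · · · · · · · · · ·
T2:
  2·area = 4  (B↔C swapped to make it positive)
  edge (6, 10)→(18, 14): d=(12,4) right/bottom  bias=-1
  edge (18, 14)→(8, 11): d=(-10,-3) top-left  bias=+0
  edge (8, 11)→(6, 10): d=(-2,-1) top-left  bias=+0
    (1,4)@(3, 9): e=[0,5,-1] → ·  [on edge]
    (4,5)@(9, 11): e=[0,3,1] → ·  [on edge]
    (7,6)@(15, 13): e=[0,1,3] → ·  [on edge]
    (10,7)@(21, 15): e=[0,-1,5] → ·  [on edge]
  covered (0 px):
    · · · · · · · · · · · ·
    · · · · · · · · · · · ·
    · · · · · · · · · · · ·
    · · · · · · · · · · · ·
    · · · · · · · · · · · ·
    · · · · · · · · · · · ·
    · · · · · · · · · · · ·
    · · · · · · · · · · · ·

Answer: 18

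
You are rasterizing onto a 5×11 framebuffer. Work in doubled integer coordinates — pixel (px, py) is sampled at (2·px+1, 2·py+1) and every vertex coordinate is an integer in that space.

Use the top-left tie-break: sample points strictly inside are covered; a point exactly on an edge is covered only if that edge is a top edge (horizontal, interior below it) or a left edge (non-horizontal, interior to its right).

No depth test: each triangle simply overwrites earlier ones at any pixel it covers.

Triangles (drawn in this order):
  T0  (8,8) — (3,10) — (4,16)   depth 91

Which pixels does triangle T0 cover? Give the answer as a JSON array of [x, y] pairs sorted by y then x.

T0:
  2·area = 32  (B↔C swapped to make it positive)
  edge (8, 8)→(4, 16): d=(-4,8) right/bottom  bias=-1
  edge (4, 16)→(3, 10): d=(-1,-6) top-left  bias=+0
  edge (3, 10)→(8, 8): d=(5,-2) top-left  bias=+0
    (3,4)@(7, 9): e=[4,25,3] → █
    (4,4)@(9, 9): e=[-12,37,7] → ·
    (2,5)@(5, 11): e=[12,11,9] → █
    (3,5)@(7, 11): e=[-4,23,13] → ·
    (2,6)@(5, 13): e=[4,9,19] → █
    (3,6)@(7, 13): e=[-12,21,23] → ·
    (2,7)@(5, 15): e=[-4,7,29] → ·
  covered (3 px):
    · · · · ·
    · · · · ·
    · · · · ·
    · · · · ·
    · · · █ ·
    · · █ · ·
    · · █ · ·
    · · · · ·
    · · · · ·
    · · · · ·
    · · · · ·

Result: [[3,4],[2,5],[2,6]]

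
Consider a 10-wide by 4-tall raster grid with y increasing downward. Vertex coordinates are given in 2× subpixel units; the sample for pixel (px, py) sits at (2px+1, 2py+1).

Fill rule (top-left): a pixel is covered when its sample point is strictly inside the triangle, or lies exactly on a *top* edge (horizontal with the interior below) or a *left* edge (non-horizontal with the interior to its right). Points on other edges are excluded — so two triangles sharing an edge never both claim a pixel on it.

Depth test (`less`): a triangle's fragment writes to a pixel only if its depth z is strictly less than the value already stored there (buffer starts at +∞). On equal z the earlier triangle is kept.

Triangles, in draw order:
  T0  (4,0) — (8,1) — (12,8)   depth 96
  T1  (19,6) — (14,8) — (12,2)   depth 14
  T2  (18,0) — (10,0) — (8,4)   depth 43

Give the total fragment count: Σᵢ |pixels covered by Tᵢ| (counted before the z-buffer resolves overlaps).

T0:
  2·area = 24
  edge (4, 0)→(8, 1): d=(4,1) right/bottom  bias=-1
  edge (8, 1)→(12, 8): d=(4,7) right/bottom  bias=-1
  edge (12, 8)→(4, 0): d=(-8,-8) top-left  bias=+0
    (2,0)@(5, 1): e=[3,21,0] → █  [on edge]
    (3,0)@(7, 1): e=[1,7,16] → █
    (4,0)@(9, 1): e=[-1,-7,32] → ·
    (2,1)@(5, 3): e=[11,29,-16] → ·
    (3,1)@(7, 3): e=[9,15,0] → █  [on edge]
    (4,1)@(9, 3): e=[7,1,16] → █
    (5,1)@(11, 3): e=[5,-13,32] → ·
    (3,2)@(7, 5): e=[17,23,-16] → ·
    (4,2)@(9, 5): e=[15,9,0] → █  [on edge]
    (5,2)@(11, 5): e=[13,-5,16] → ·
    (4,3)@(9, 7): e=[23,17,-16] → ·
    (5,3)@(11, 7): e=[21,3,0] → █  [on edge]
  covered (6 px):
    · · █ █ · · · · · ·
    · · · █ █ · · · · ·
    · · · · █ · · · · ·
    · · · · · █ · · · ·
T1:
  2·area = 34
  edge (19, 6)→(14, 8): d=(-5,2) right/bottom  bias=-1
  edge (14, 8)→(12, 2): d=(-2,-6) top-left  bias=+0
  edge (12, 2)→(19, 6): d=(7,4) right/bottom  bias=-1
    (6,1)@(13, 3): e=[27,4,3] → █
    (7,1)@(15, 3): e=[23,16,-5] → ·
    (6,2)@(13, 5): e=[17,0,17] → █  [on edge]
    (7,2)@(15, 5): e=[13,12,9] → █
    (8,2)@(17, 5): e=[9,24,1] → █
    (9,2)@(19, 5): e=[5,36,-7] → ·
    (6,3)@(13, 7): e=[7,-4,31] → ·
    (7,3)@(15, 7): e=[3,8,23] → █
    (8,3)@(17, 7): e=[-1,20,15] → ·
  covered (5 px):
    · · · · · · · · · ·
    · · · · · · █ · · ·
    · · · · · · █ █ █ ·
    · · · · · · · █ · ·
T2:
  2·area = 32  (B↔C swapped to make it positive)
  edge (18, 0)→(8, 4): d=(-10,4) right/bottom  bias=-1
  edge (8, 4)→(10, 0): d=(2,-4) top-left  bias=+0
  edge (10, 0)→(18, 0): d=(8,0) top-left  bias=+0
    (5,0)@(11, 1): e=[18,6,8] → █
    (6,0)@(13, 1): e=[10,14,8] → █
    (7,0)@(15, 1): e=[2,22,8] → █
    (8,0)@(17, 1): e=[-6,30,8] → ·
    (4,1)@(9, 3): e=[6,2,24] → █
    (5,1)@(11, 3): e=[-2,10,24] → ·
    (6,1)@(13, 3): e=[-10,18,24] → ·
    (7,1)@(15, 3): e=[-18,26,24] → ·
    (4,2)@(9, 5): e=[-14,6,40] → ·
  covered (4 px):
    · · · · · █ █ █ · ·
    · · · · █ · · · · ·
    · · · · · · · · · ·
    · · · · · · · · · ·

Final: 15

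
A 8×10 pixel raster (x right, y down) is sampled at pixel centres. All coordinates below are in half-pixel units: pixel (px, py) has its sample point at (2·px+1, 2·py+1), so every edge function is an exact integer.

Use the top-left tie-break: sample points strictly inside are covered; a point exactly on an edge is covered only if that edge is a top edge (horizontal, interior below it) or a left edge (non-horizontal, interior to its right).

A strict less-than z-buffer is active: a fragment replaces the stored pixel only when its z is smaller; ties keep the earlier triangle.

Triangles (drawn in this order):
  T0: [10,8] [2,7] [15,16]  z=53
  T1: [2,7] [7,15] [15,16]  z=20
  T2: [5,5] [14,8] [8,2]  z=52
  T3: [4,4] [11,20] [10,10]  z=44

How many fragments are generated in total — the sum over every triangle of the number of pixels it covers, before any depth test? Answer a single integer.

T0:
  2·area = 59  (B↔C swapped to make it positive)
  edge (10, 8)→(15, 16): d=(5,8) right/bottom  bias=-1
  edge (15, 16)→(2, 7): d=(-13,-9) top-left  bias=+0
  edge (2, 7)→(10, 8): d=(8,1) right/bottom  bias=-1
    (2,4)@(5, 9): e=[45,1,13] → #
    (3,4)@(7, 9): e=[29,19,11] → #
    (4,4)@(9, 9): e=[13,37,9] → #
    (5,4)@(11, 9): e=[-3,55,7] → ·
    (2,5)@(5, 11): e=[55,-25,29] → ·
    (3,5)@(7, 11): e=[39,-7,27] → ·
    (4,5)@(9, 11): e=[23,11,25] → #
    (5,5)@(11, 11): e=[7,29,23] → #
    (6,5)@(13, 11): e=[-9,47,21] → ·
    (4,6)@(9, 13): e=[33,-15,41] → ·
    (5,6)@(11, 13): e=[17,3,39] → #
    (6,6)@(13, 13): e=[1,21,37] → #
  covered (7 px):
    · · · · · · · ·
    · · · · · · · ·
    · · · · · · · ·
    · · · · · · · ·
    · · # # # · · ·
    · · · · # # · ·
    · · · · · # # ·
    · · · · · · · ·
    · · · · · · · ·
    · · · · · · · ·
T1:
  2·area = 59  (B↔C swapped to make it positive)
  edge (2, 7)→(15, 16): d=(13,9) right/bottom  bias=-1
  edge (15, 16)→(7, 15): d=(-8,-1) top-left  bias=+0
  edge (7, 15)→(2, 7): d=(-5,-8) top-left  bias=+0
    (2,5)@(5, 11): e=[25,30,4] → #
    (3,5)@(7, 11): e=[7,32,20] → #
    (4,5)@(9, 11): e=[-11,34,36] → ·
    (2,6)@(5, 13): e=[51,14,-6] → ·
    (3,6)@(7, 13): e=[33,16,10] → #
    (4,6)@(9, 13): e=[15,18,26] → #
    (5,6)@(11, 13): e=[-3,20,42] → ·
    (3,7)@(7, 15): e=[59,0,0] → #  [on edge]
    (5,7)@(11, 15): e=[23,4,32] → #
    (6,7)@(13, 15): e=[5,6,48] → #
    (7,7)@(15, 15): e=[-13,8,64] → ·
    (3,8)@(7, 17): e=[85,-16,-10] → ·
  covered (8 px):
    · · · · · · · ·
    · · · · · · · ·
    · · · · · · · ·
    · · · · · · · ·
    · · · · · · · ·
    · · # # · · · ·
    · · · # # · · ·
    · · · # # # # ·
    · · · · · · · ·
    · · · · · · · ·
T2:
  2·area = 36  (B↔C swapped to make it positive)
  edge (5, 5)→(8, 2): d=(3,-3) top-left  bias=+0
  edge (8, 2)→(14, 8): d=(6,6) right/bottom  bias=-1
  edge (14, 8)→(5, 5): d=(-9,-3) top-left  bias=+0
    (3,0)@(7, 1): e=[-6,0,42] → ·  [on edge]
    (4,0)@(9, 1): e=[0,-12,48] → ·  [on edge]
    (3,1)@(7, 3): e=[0,12,24] → #  [on edge]
    (4,1)@(9, 3): e=[6,0,30] → ·  [on edge]
    (2,2)@(5, 5): e=[0,36,0] → #  [on edge]
    (4,2)@(9, 5): e=[12,12,12] → #
    (5,2)@(11, 5): e=[18,0,18] → ·  [on edge]
    (1,3)@(3, 7): e=[0,60,-24] → ·  [on edge]
    (2,3)@(5, 7): e=[6,48,-18] → ·
    (3,3)@(7, 7): e=[12,36,-12] → ·
    (4,3)@(9, 7): e=[18,24,-6] → ·
    (5,3)@(11, 7): e=[24,12,0] → #  [on edge]
    (6,3)@(13, 7): e=[30,0,6] → ·  [on edge]
    (0,4)@(1, 9): e=[0,84,-48] → ·  [on edge]
    (7,4)@(15, 9): e=[42,0,-6] → ·  [on edge]
  covered (5 px):
    · · · · · · · ·
    · · · # · · · ·
    · · # # # · · ·
    · · · · · # · ·
    · · · · · · · ·
    · · · · · · · ·
    · · · · · · · ·
    · · · · · · · ·
    · · · · · · · ·
    · · · · · · · ·
T3:
  2·area = 54  (B↔C swapped to make it positive)
  edge (4, 4)→(10, 10): d=(6,6) right/bottom  bias=-1
  edge (10, 10)→(11, 20): d=(1,10) right/bottom  bias=-1
  edge (11, 20)→(4, 4): d=(-7,-16) top-left  bias=+0
    (0,0)@(1, 1): e=[0,81,-27] → ·  [on edge]
    (1,1)@(3, 3): e=[0,63,-9] → ·  [on edge]
    (2,2)@(5, 5): e=[0,45,9] → ·  [on edge]
    (3,3)@(7, 7): e=[0,27,27] → ·  [on edge]
    (3,4)@(7, 9): e=[12,29,13] → #
    (4,4)@(9, 9): e=[0,9,45] → ·  [on edge]
    (3,5)@(7, 11): e=[24,31,-1] → ·
    (4,5)@(9, 11): e=[12,11,31] → #
    (5,5)@(11, 11): e=[0,-9,63] → ·  [on edge]
    (4,6)@(9, 13): e=[24,13,17] → #
    (5,6)@(11, 13): e=[12,-7,49] → ·
    (6,6)@(13, 13): e=[0,-27,81] → ·  [on edge]
    (7,7)@(15, 15): e=[0,-45,99] → ·  [on edge]
  covered (4 px):
    · · · · · · · ·
    · · · · · · · ·
    · · · · · · · ·
    · · · · · · · ·
    · · · # · · · ·
    · · · · # · · ·
    · · · · # · · ·
    · · · · # · · ·
    · · · · · · · ·
    · · · · · · · ·

Result: 24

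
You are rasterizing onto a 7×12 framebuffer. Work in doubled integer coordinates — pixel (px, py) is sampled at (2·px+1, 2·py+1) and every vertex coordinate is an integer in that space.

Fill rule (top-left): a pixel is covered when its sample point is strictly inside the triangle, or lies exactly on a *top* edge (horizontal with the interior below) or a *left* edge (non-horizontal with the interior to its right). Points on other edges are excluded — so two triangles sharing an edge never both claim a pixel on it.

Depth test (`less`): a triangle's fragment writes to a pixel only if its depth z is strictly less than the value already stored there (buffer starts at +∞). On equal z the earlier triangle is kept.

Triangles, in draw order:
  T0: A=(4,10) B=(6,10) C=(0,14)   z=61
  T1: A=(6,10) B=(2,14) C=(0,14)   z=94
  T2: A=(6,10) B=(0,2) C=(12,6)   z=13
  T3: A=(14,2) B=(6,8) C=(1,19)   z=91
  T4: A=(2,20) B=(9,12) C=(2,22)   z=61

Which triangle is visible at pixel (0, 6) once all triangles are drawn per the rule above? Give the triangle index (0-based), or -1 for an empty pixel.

T0:
  2·area = 8
  edge (4, 10)→(6, 10): d=(2,0) top-left  bias=+0
  edge (6, 10)→(0, 14): d=(-6,4) right/bottom  bias=-1
  edge (0, 14)→(4, 10): d=(4,-4) top-left  bias=+0
    (6,0)@(13, 1): e=[-18,26,0] → ·  [on edge]
    (5,1)@(11, 3): e=[-14,22,0] → ·  [on edge]
    (4,2)@(9, 5): e=[-10,18,0] → ·  [on edge]
    (3,3)@(7, 7): e=[-6,14,0] → ·  [on edge]
    (2,4)@(5, 9): e=[-2,10,0] → ·  [on edge]
    (1,5)@(3, 11): e=[2,6,0] → #  [on edge]
    (2,5)@(5, 11): e=[2,-2,8] → ·
    (0,6)@(1, 13): e=[6,2,0] → #  [on edge]
    (1,6)@(3, 13): e=[6,-6,8] → ·
    (0,7)@(1, 15): e=[10,-10,8] → ·
  covered (2 px):
    · · · · · · ·
    · · · · · · ·
    · · · · · · ·
    · · · · · · ·
    · · · · · · ·
    · # · · · · ·
    # · · · · · ·
    · · · · · · ·
    · · · · · · ·
    · · · · · · ·
    · · · · · · ·
    · · · · · · ·
T1:
  2·area = 8
  edge (6, 10)→(2, 14): d=(-4,4) right/bottom  bias=-1
  edge (2, 14)→(0, 14): d=(-2,0) right/bottom  bias=-1
  edge (0, 14)→(6, 10): d=(6,-4) top-left  bias=+0
    (6,1)@(13, 3): e=[0,22,-14] → ·  [on edge]
    (5,2)@(11, 5): e=[0,18,-10] → ·  [on edge]
    (4,3)@(9, 7): e=[0,14,-6] → ·  [on edge]
    (3,4)@(7, 9): e=[0,10,-2] → ·  [on edge]
    (2,5)@(5, 11): e=[0,6,2] → ·  [on edge]
    (1,6)@(3, 13): e=[0,2,6] → ·  [on edge]
    (0,7)@(1, 15): e=[0,-2,10] → ·  [on edge]
  covered (0 px):
    · · · · · · ·
    · · · · · · ·
    · · · · · · ·
    · · · · · · ·
    · · · · · · ·
    · · · · · · ·
    · · · · · · ·
    · · · · · · ·
    · · · · · · ·
    · · · · · · ·
    · · · · · · ·
    · · · · · · ·
T2:
  2·area = 72
  edge (6, 10)→(0, 2): d=(-6,-8) top-left  bias=+0
  edge (0, 2)→(12, 6): d=(12,4) right/bottom  bias=-1
  edge (12, 6)→(6, 10): d=(-6,4) right/bottom  bias=-1
    (0,1)@(1, 3): e=[2,8,62] → #
    (1,1)@(3, 3): e=[18,0,54] → ·  [on edge]
    (0,2)@(1, 5): e=[-10,32,50] → ·
    (1,2)@(3, 5): e=[6,24,42] → #
    (2,2)@(5, 5): e=[22,16,34] → #
    (3,2)@(7, 5): e=[38,8,26] → #
    (4,2)@(9, 5): e=[54,0,18] → ·  [on edge]
    (1,3)@(3, 7): e=[-6,48,30] → ·
    (2,3)@(5, 7): e=[10,40,22] → #
    (4,3)@(9, 7): e=[42,24,6] → #
    (5,3)@(11, 7): e=[58,16,-2] → ·
    (2,4)@(5, 9): e=[-2,64,10] → ·
  covered (8 px):
    · · · · · · ·
    # · · · · · ·
    · # # # · · ·
    · · # # # · ·
    · · · # · · ·
    · · · · · · ·
    · · · · · · ·
    · · · · · · ·
    · · · · · · ·
    · · · · · · ·
    · · · · · · ·
    · · · · · · ·
T3:
  2·area = 58  (B↔C swapped to make it positive)
  edge (14, 2)→(1, 19): d=(-13,17) right/bottom  bias=-1
  edge (1, 19)→(6, 8): d=(5,-11) top-left  bias=+0
  edge (6, 8)→(14, 2): d=(8,-6) top-left  bias=+0
    (6,1)@(13, 3): e=[4,52,2] → #
    (5,2)@(11, 5): e=[12,40,6] → #
    (6,2)@(13, 5): e=[-22,62,18] → ·
    (4,3)@(9, 7): e=[20,28,10] → #
    (5,3)@(11, 7): e=[-14,50,22] → ·
    (3,4)@(7, 9): e=[28,16,14] → #
    (4,4)@(9, 9): e=[-6,38,26] → ·
    (2,5)@(5, 11): e=[36,4,18] → #
    (4,5)@(9, 11): e=[-32,48,42] → ·
    (2,6)@(5, 13): e=[10,14,34] → #
    (3,6)@(7, 13): e=[-24,36,46] → ·
    (1,7)@(3, 15): e=[18,2,38] → #
    (0,9)@(1, 19): e=[0,0,58] → ·  [on edge]
  covered (8 px):
    · · · · · · ·
    · · · · · · #
    · · · · · # ·
    · · · · # · ·
    · · · # · · ·
    · · # # · · ·
    · · # · · · ·
    · # · · · · ·
    · · · · · · ·
    · · · · · · ·
    · · · · · · ·
    · · · · · · ·
T4:
  2·area = 14
  edge (2, 20)→(9, 12): d=(7,-8) top-left  bias=+0
  edge (9, 12)→(2, 22): d=(-7,10) right/bottom  bias=-1
  edge (2, 22)→(2, 20): d=(0,-2) top-left  bias=+0
    (2,8)@(5, 17): e=[3,5,6] → #
    (3,8)@(7, 17): e=[19,-15,10] → ·
    (1,9)@(3, 19): e=[1,11,2] → #
    (2,9)@(5, 19): e=[17,-9,6] → ·
    (1,10)@(3, 21): e=[15,-3,2] → ·
  covered (2 px):
    · · · · · · ·
    · · · · · · ·
    · · · · · · ·
    · · · · · · ·
    · · · · · · ·
    · · · · · · ·
    · · · · · · ·
    · · · · · · ·
    · · # · · · ·
    · # · · · · ·
    · · · · · · ·
    · · · · · · ·

Z-buffer (winner per pixel, '.' = empty):
  . . . . . . .
  2 . . . . . 3
  . 2 2 2 . 3 .
  . . 2 2 2 . .
  . . . 2 . . .
  . 0 3 3 . . .
  0 . 3 . . . .
  . 3 . . . . .
  . . 4 . . . .
  . 4 . . . . .
  . . . . . . .
  . . . . . . .

Result: 0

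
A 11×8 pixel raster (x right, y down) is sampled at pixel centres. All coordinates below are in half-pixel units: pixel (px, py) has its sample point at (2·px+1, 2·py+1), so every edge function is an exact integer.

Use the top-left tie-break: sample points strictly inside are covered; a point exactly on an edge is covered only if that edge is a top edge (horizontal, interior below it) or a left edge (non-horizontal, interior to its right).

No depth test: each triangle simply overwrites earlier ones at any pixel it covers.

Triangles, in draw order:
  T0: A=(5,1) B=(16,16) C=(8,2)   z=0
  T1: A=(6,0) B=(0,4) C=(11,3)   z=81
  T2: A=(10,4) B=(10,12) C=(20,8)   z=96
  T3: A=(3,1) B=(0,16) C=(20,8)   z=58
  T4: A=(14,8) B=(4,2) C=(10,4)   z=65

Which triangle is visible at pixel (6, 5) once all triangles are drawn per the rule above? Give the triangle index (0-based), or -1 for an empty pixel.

T0:
  2·area = 34  (B↔C swapped to make it positive)
  edge (5, 1)→(8, 2): d=(3,1) right/bottom  bias=-1
  edge (8, 2)→(16, 16): d=(8,14) right/bottom  bias=-1
  edge (16, 16)→(5, 1): d=(-11,-15) top-left  bias=+0
    (2,0)@(5, 1): e=[0,34,0] → ·  [on edge]
    (3,1)@(7, 3): e=[4,22,8] → █
    (4,1)@(9, 3): e=[2,-6,38] → ·
    (5,1)@(11, 3): e=[0,-34,68] → ·  [on edge]
    (3,2)@(7, 5): e=[10,38,-14] → ·
    (4,2)@(9, 5): e=[8,10,16] → █
    (5,2)@(11, 5): e=[6,-18,46] → ·
    (8,2)@(17, 5): e=[0,-102,136] → ·  [on edge]
    (4,3)@(9, 7): e=[14,26,-6] → ·
    (5,4)@(11, 9): e=[18,14,2] → █
    (6,4)@(13, 9): e=[16,-14,32] → ·
    (5,5)@(11, 11): e=[24,30,-20] → ·
  covered (4 px):
    · · · · · · · · · · ·
    · · · █ · · · · · · ·
    · · · · █ · · · · · ·
    · · · · · · · · · · ·
    · · · · · █ · · · · ·
    · · · · · · █ · · · ·
    · · · · · · · · · · ·
    · · · · · · · · · · ·
T1:
  2·area = 38  (B↔C swapped to make it positive)
  edge (6, 0)→(11, 3): d=(5,3) right/bottom  bias=-1
  edge (11, 3)→(0, 4): d=(-11,1) right/bottom  bias=-1
  edge (0, 4)→(6, 0): d=(6,-4) top-left  bias=+0
    (2,0)@(5, 1): e=[8,28,2] → █
    (3,0)@(7, 1): e=[2,26,10] → █
    (4,0)@(9, 1): e=[-4,24,18] → ·
    (1,1)@(3, 3): e=[24,8,6] → █
    (4,1)@(9, 3): e=[6,2,30] → █
    (5,1)@(11, 3): e=[0,0,38] → ·  [on edge]
    (1,2)@(3, 5): e=[34,-14,18] → ·
    (2,2)@(5, 5): e=[28,-16,26] → ·
    (3,2)@(7, 5): e=[22,-18,34] → ·
    (4,2)@(9, 5): e=[16,-20,42] → ·
    (10,4)@(21, 9): e=[0,-76,114] → ·  [on edge]
  covered (6 px):
    · · █ █ · · · · · · ·
    · █ █ █ █ · · · · · ·
    · · · · · · · · · · ·
    · · · · · · · · · · ·
    · · · · · · · · · · ·
    · · · · · · · · · · ·
    · · · · · · · · · · ·
    · · · · · · · · · · ·
T2:
  2·area = 80  (B↔C swapped to make it positive)
  edge (10, 4)→(20, 8): d=(10,4) right/bottom  bias=-1
  edge (20, 8)→(10, 12): d=(-10,4) right/bottom  bias=-1
  edge (10, 12)→(10, 4): d=(0,-8) top-left  bias=+0
    (5,2)@(11, 5): e=[6,66,8] → █
    (6,2)@(13, 5): e=[-2,58,24] → ·
    (5,3)@(11, 7): e=[26,46,8] → █
    (6,3)@(13, 7): e=[18,38,24] → █
    (7,3)@(15, 7): e=[10,30,40] → █
    (8,3)@(17, 7): e=[2,22,56] → █
    (9,3)@(19, 7): e=[-6,14,72] → ·
    (5,4)@(11, 9): e=[46,26,8] → █
    (9,4)@(19, 9): e=[14,-6,72] → ·
    (5,5)@(11, 11): e=[66,6,8] → █
    (6,5)@(13, 11): e=[58,-2,24] → ·
    (7,5)@(15, 11): e=[50,-10,40] → ·
  covered (10 px):
    · · · · · · · · · · ·
    · · · · · · · · · · ·
    · · · · · █ · · · · ·
    · · · · · █ █ █ █ · ·
    · · · · · █ █ █ █ · ·
    · · · · · █ · · · · ·
    · · · · · · · · · · ·
    · · · · · · · · · · ·
T3:
  2·area = 276  (B↔C swapped to make it positive)
  edge (3, 1)→(20, 8): d=(17,7) right/bottom  bias=-1
  edge (20, 8)→(0, 16): d=(-20,8) right/bottom  bias=-1
  edge (0, 16)→(3, 1): d=(3,-15) top-left  bias=+0
    (1,0)@(3, 1): e=[0,276,0] → ·  [on edge]
    (1,1)@(3, 3): e=[34,236,6] → █
    (2,1)@(5, 3): e=[20,220,36] → █
    (3,1)@(7, 3): e=[6,204,66] → █
    (4,1)@(9, 3): e=[-8,188,96] → ·
    (1,2)@(3, 5): e=[68,196,12] → █
    (4,2)@(9, 5): e=[26,148,102] → █
    (5,2)@(11, 5): e=[12,132,132] → █
    (6,2)@(13, 5): e=[-2,116,162] → ·
    (1,3)@(3, 7): e=[102,156,18] → █
    (6,3)@(13, 7): e=[32,76,168] → █
    (7,3)@(15, 7): e=[18,60,198] → █
    (0,5)@(1, 11): e=[184,92,0] → █  [on edge]
  covered (35 px):
    · · · · · · · · · · ·
    · █ █ █ · · · · · · ·
    · █ █ █ █ █ · · · · ·
    · █ █ █ █ █ █ █ █ · ·
    · █ █ █ █ █ █ █ █ · ·
    █ █ █ █ █ █ · · · · ·
    █ █ █ █ · · · · · · ·
    █ · · · · · · · · · ·
T4:
  2·area = 16
  edge (14, 8)→(4, 2): d=(-10,-6) top-left  bias=+0
  edge (4, 2)→(10, 4): d=(6,2) right/bottom  bias=-1
  edge (10, 4)→(14, 8): d=(4,4) right/bottom  bias=-1
    (0,0)@(1, 1): e=[-8,0,24] → ·  [on edge]
    (3,0)@(7, 1): e=[28,-12,0] → ·  [on edge]
    (3,1)@(7, 3): e=[8,0,8] → ·  [on edge]
    (4,1)@(9, 3): e=[20,-4,0] → ·  [on edge]
    (4,2)@(9, 5): e=[0,8,8] → █  [on edge]
    (5,2)@(11, 5): e=[12,4,0] → ·  [on edge]
    (6,2)@(13, 5): e=[24,0,-8] → ·  [on edge]
    (4,3)@(9, 7): e=[-20,20,16] → ·
    (6,3)@(13, 7): e=[4,12,0] → ·  [on edge]
    (9,3)@(19, 7): e=[40,0,-24] → ·  [on edge]
    (7,4)@(15, 9): e=[-4,20,0] → ·  [on edge]
    (8,5)@(17, 11): e=[-12,28,0] → ·  [on edge]
    (9,5)@(19, 11): e=[0,24,-8] → ·  [on edge]
    (9,6)@(19, 13): e=[-20,36,0] → ·  [on edge]
    (10,7)@(21, 15): e=[-28,44,0] → ·  [on edge]
  covered (1 px):
    · · · · · · · · · · ·
    · · · · · · · · · · ·
    · · · · █ · · · · · ·
    · · · · · · · · · · ·
    · · · · · · · · · · ·
    · · · · · · · · · · ·
    · · · · · · · · · · ·
    · · · · · · · · · · ·

Z-buffer (winner per pixel, '.' = empty):
  . . 1 1 . . . . . . .
  . 3 3 3 1 . . . . . .
  . 3 3 3 4 3 . . . . .
  . 3 3 3 3 3 3 3 3 . .
  . 3 3 3 3 3 3 3 3 . .
  3 3 3 3 3 3 0 . . . .
  3 3 3 3 . . . . . . .
  3 . . . . . . . . . .

Result: 0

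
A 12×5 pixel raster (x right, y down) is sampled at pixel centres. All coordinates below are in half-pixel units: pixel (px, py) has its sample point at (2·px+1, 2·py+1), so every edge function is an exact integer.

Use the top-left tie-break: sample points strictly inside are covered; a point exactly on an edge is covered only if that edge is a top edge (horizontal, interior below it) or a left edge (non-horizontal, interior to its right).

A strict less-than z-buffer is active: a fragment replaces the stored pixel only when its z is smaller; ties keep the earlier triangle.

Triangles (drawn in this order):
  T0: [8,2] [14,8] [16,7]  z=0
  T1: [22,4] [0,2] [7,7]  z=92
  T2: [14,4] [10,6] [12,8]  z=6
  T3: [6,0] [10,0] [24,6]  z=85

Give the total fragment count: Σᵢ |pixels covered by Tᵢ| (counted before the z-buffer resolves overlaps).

T0:
  2·area = 18  (B↔C swapped to make it positive)
  edge (8, 2)→(16, 7): d=(8,5) right/bottom  bias=-1
  edge (16, 7)→(14, 8): d=(-2,1) right/bottom  bias=-1
  edge (14, 8)→(8, 2): d=(-6,-6) top-left  bias=+0
    (3,0)@(7, 1): e=[-3,21,0] → ·  [on edge]
    (4,1)@(9, 3): e=[3,15,0] → #  [on edge]
    (5,1)@(11, 3): e=[-7,13,12] → ·
    (4,2)@(9, 5): e=[19,11,-12] → ·
    (5,2)@(11, 5): e=[9,9,0] → #  [on edge]
    (6,2)@(13, 5): e=[-1,7,12] → ·
    (5,3)@(11, 7): e=[25,5,-12] → ·
    (6,3)@(13, 7): e=[15,3,0] → #  [on edge]
    (7,3)@(15, 7): e=[5,1,12] → #
    (8,3)@(17, 7): e=[-5,-1,24] → ·
    (6,4)@(13, 9): e=[31,-1,-12] → ·
    (7,4)@(15, 9): e=[21,-3,0] → ·  [on edge]
  covered (4 px):
    · · · · · · · · · · · ·
    · · · · # · · · · · · ·
    · · · · · # · · · · · ·
    · · · · · · # # · · · ·
    · · · · · · · · · · · ·
T1:
  2·area = 96  (B↔C swapped to make it positive)
  edge (22, 4)→(7, 7): d=(-15,3) right/bottom  bias=-1
  edge (7, 7)→(0, 2): d=(-7,-5) top-left  bias=+0
  edge (0, 2)→(22, 4): d=(22,2) right/bottom  bias=-1
    (1,1)@(3, 3): e=[72,8,16] → #
    (2,1)@(5, 3): e=[66,18,12] → #
    (3,1)@(7, 3): e=[60,28,8] → #
    (4,1)@(9, 3): e=[54,38,4] → #
    (5,1)@(11, 3): e=[48,48,0] → ·  [on edge]
    (1,2)@(3, 5): e=[42,-6,60] → ·
    (2,2)@(5, 5): e=[36,4,56] → #
    (5,2)@(11, 5): e=[18,34,44] → #
    (6,2)@(13, 5): e=[12,44,40] → #
    (7,2)@(15, 5): e=[6,54,36] → #
    (8,2)@(17, 5): e=[0,64,32] → ·  [on edge]
    (2,3)@(5, 7): e=[6,-10,100] → ·
    (3,3)@(7, 7): e=[0,0,96] → ·  [on edge]
  covered (10 px):
    · · · · · · · · · · · ·
    · # # # # · · · · · · ·
    · · # # # # # # · · · ·
    · · · · · · · · · · · ·
    · · · · · · · · · · · ·
T2:
  2·area = 12  (B↔C swapped to make it positive)
  edge (14, 4)→(12, 8): d=(-2,4) right/bottom  bias=-1
  edge (12, 8)→(10, 6): d=(-2,-2) top-left  bias=+0
  edge (10, 6)→(14, 4): d=(4,-2) top-left  bias=+0
    (2,0)@(5, 1): e=[42,0,-30] → ·  [on edge]
    (3,1)@(7, 3): e=[30,0,-18] → ·  [on edge]
    (4,2)@(9, 5): e=[18,0,-6] → ·  [on edge]
    (6,2)@(13, 5): e=[2,8,2] → #
    (7,2)@(15, 5): e=[-6,12,6] → ·
    (5,3)@(11, 7): e=[6,0,6] → #  [on edge]
    (6,3)@(13, 7): e=[-2,4,10] → ·
    (5,4)@(11, 9): e=[2,-4,14] → ·
    (6,4)@(13, 9): e=[-6,0,18] → ·  [on edge]
  covered (2 px):
    · · · · · · · · · · · ·
    · · · · · · · · · · · ·
    · · · · · · # · · · · ·
    · · · · · # · · · · · ·
    · · · · · · · · · · · ·
T3:
  2·area = 24
  edge (6, 0)→(10, 0): d=(4,0) top-left  bias=+0
  edge (10, 0)→(24, 6): d=(14,6) right/bottom  bias=-1
  edge (24, 6)→(6, 0): d=(-18,-6) top-left  bias=+0
    (4,0)@(9, 1): e=[4,20,0] → #  [on edge]
    (5,0)@(11, 1): e=[4,8,12] → #
    (6,0)@(13, 1): e=[4,-4,24] → ·
    (4,1)@(9, 3): e=[12,48,-36] → ·
    (5,1)@(11, 3): e=[12,36,-24] → ·
    (7,1)@(15, 3): e=[12,12,0] → #  [on edge]
    (8,1)@(17, 3): e=[12,0,12] → ·  [on edge]
    (7,2)@(15, 5): e=[20,40,-36] → ·
    (10,2)@(21, 5): e=[20,4,0] → #  [on edge]
    (11,2)@(23, 5): e=[20,-8,12] → ·
    (10,3)@(21, 7): e=[28,32,-36] → ·
  covered (4 px):
    · · · · # # · · · · · ·
    · · · · · · · # · · · ·
    · · · · · · · · · · # ·
    · · · · · · · · · · · ·
    · · · · · · · · · · · ·

Final: 20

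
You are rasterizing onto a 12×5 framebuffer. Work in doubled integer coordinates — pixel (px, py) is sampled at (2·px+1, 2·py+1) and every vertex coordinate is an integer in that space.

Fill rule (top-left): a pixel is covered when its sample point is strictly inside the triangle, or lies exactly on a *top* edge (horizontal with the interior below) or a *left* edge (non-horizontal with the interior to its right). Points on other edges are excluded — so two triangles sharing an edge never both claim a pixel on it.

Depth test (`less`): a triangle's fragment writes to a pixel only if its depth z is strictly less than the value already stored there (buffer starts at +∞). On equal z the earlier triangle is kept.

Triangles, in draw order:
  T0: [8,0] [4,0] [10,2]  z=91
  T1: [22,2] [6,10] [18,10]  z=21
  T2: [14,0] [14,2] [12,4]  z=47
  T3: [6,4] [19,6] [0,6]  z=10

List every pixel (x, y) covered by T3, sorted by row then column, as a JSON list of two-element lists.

T0:
  2·area = 8  (B↔C swapped to make it positive)
  edge (8, 0)→(10, 2): d=(2,2) right/bottom  bias=-1
  edge (10, 2)→(4, 0): d=(-6,-2) top-left  bias=+0
  edge (4, 0)→(8, 0): d=(4,0) top-left  bias=+0
    (3,0)@(7, 1): e=[4,0,4] → X  [on edge]
    (4,0)@(9, 1): e=[0,4,4] → .  [on edge]
    (3,1)@(7, 3): e=[8,-12,12] → .
    (5,1)@(11, 3): e=[0,-4,12] → .  [on edge]
    (6,1)@(13, 3): e=[-4,0,12] → .  [on edge]
    (6,2)@(13, 5): e=[0,-12,20] → .  [on edge]
    (9,2)@(19, 5): e=[-12,0,20] → .  [on edge]
    (7,3)@(15, 7): e=[0,-20,28] → .  [on edge]
    (8,4)@(17, 9): e=[0,-28,36] → .  [on edge]
  covered (1 px):
    . . . X . . . . . . . .
    . . . . . . . . . . . .
    . . . . . . . . . . . .
    . . . . . . . . . . . .
    . . . . . . . . . . . .
T1:
  2·area = 96  (B↔C swapped to make it positive)
  edge (22, 2)→(18, 10): d=(-4,8) right/bottom  bias=-1
  edge (18, 10)→(6, 10): d=(-12,0) right/bottom  bias=-1
  edge (6, 10)→(22, 2): d=(16,-8) top-left  bias=+0
    (10,1)@(21, 3): e=[4,84,8] → X
    (11,1)@(23, 3): e=[-12,84,24] → .
    (8,2)@(17, 5): e=[28,60,8] → X
    (9,2)@(19, 5): e=[12,60,24] → X
    (10,2)@(21, 5): e=[-4,60,40] → .
    (6,3)@(13, 7): e=[52,36,8] → X
    (7,3)@(15, 7): e=[36,36,24] → X
    (10,3)@(21, 7): e=[-12,36,72] → .
    (4,4)@(9, 9): e=[76,12,8] → X
    (5,4)@(11, 9): e=[60,12,24] → X
    (9,4)@(19, 9): e=[-4,12,88] → .
  covered (12 px):
    . . . . . . . . . . . .
    . . . . . . . . . . X .
    . . . . . . . . X X . .
    . . . . . . X X X X . .
    . . . . X X X X X . . .
T2:
  2·area = 4
  edge (14, 0)→(14, 2): d=(0,2) right/bottom  bias=-1
  edge (14, 2)→(12, 4): d=(-2,2) right/bottom  bias=-1
  edge (12, 4)→(14, 0): d=(2,-4) top-left  bias=+0
    (7,0)@(15, 1): e=[-2,0,6] → .  [on edge]
    (6,1)@(13, 3): e=[2,0,2] → .  [on edge]
    (5,2)@(11, 5): e=[6,0,-2] → .  [on edge]
    (4,3)@(9, 7): e=[10,0,-6] → .  [on edge]
    (3,4)@(7, 9): e=[14,0,-10] → .  [on edge]
  covered (0 px):
    . . . . . . . . . . . .
    . . . . . . . . . . . .
    . . . . . . . . . . . .
    . . . . . . . . . . . .
    . . . . . . . . . . . .
T3:
  2·area = 38
  edge (6, 4)→(19, 6): d=(13,2) right/bottom  bias=-1
  edge (19, 6)→(0, 6): d=(-19,0) right/bottom  bias=-1
  edge (0, 6)→(6, 4): d=(6,-2) top-left  bias=+0
    (7,0)@(15, 1): e=[-57,95,0] → .  [on edge]
    (4,1)@(9, 3): e=[-19,57,0] → .  [on edge]
    (1,2)@(3, 5): e=[19,19,0] → X  [on edge]
    (2,2)@(5, 5): e=[15,19,4] → X
    (3,2)@(7, 5): e=[11,19,8] → X
    (4,2)@(9, 5): e=[7,19,12] → X
    (5,2)@(11, 5): e=[3,19,16] → X
    (6,2)@(13, 5): e=[-1,19,20] → .
    (1,3)@(3, 7): e=[45,-19,12] → .
    (2,3)@(5, 7): e=[41,-19,16] → .
    (3,3)@(7, 7): e=[37,-19,20] → .
    (4,3)@(9, 7): e=[33,-19,24] → .
  covered (5 px):
    . . . . . . . . . . . .
    . . . . . . . . . . . .
    . X X X X X . . . . . .
    . . . . . . . . . . . .
    . . . . . . . . . . . .

Answer: [[1,2],[2,2],[3,2],[4,2],[5,2]]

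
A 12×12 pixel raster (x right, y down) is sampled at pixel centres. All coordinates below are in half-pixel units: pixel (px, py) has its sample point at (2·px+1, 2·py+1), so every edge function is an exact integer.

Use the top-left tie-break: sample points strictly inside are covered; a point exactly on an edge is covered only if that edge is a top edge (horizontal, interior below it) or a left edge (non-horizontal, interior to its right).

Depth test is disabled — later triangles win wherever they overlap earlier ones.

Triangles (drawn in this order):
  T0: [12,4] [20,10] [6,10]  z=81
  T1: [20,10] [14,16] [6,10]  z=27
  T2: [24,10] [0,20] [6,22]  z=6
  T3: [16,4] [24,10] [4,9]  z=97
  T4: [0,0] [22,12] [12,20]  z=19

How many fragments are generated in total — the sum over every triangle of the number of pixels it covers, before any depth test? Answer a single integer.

T0:
  2·area = 84
  edge (12, 4)→(20, 10): d=(8,6) right/bottom  bias=-1
  edge (20, 10)→(6, 10): d=(-14,0) right/bottom  bias=-1
  edge (6, 10)→(12, 4): d=(6,-6) top-left  bias=+0
    (7,0)@(15, 1): e=[-42,126,0] → .  [on edge]
    (6,1)@(13, 3): e=[-14,98,0] → .  [on edge]
    (5,2)@(11, 5): e=[14,70,0] → X  [on edge]
    (6,2)@(13, 5): e=[2,70,12] → X
    (7,2)@(15, 5): e=[-10,70,24] → .
    (4,3)@(9, 7): e=[42,42,0] → X  [on edge]
    (7,3)@(15, 7): e=[6,42,36] → X
    (8,3)@(17, 7): e=[-6,42,48] → .
    (3,4)@(7, 9): e=[70,14,0] → X  [on edge]
    (8,4)@(17, 9): e=[10,14,60] → X
    (9,4)@(19, 9): e=[-2,14,72] → .
    (2,5)@(5, 11): e=[98,-14,0] → .  [on edge]
    (1,6)@(3, 13): e=[126,-42,0] → .  [on edge]
    (0,7)@(1, 15): e=[154,-70,0] → .  [on edge]
  covered (12 px):
    . . . . . . . . . . . .
    . . . . . . . . . . . .
    . . . . . X X . . . . .
    . . . . X X X X . . . .
    . . . X X X X X X . . .
    . . . . . . . . . . . .
    . . . . . . . . . . . .
    . . . . . . . . . . . .
    . . . . . . . . . . . .
    . . . . . . . . . . . .
    . . . . . . . . . . . .
    . . . . . . . . . . . .
T1:
  2·area = 84
  edge (20, 10)→(14, 16): d=(-6,6) right/bottom  bias=-1
  edge (14, 16)→(6, 10): d=(-8,-6) top-left  bias=+0
  edge (6, 10)→(20, 10): d=(14,0) top-left  bias=+0
    (11,3)@(23, 7): e=[0,126,-42] → .  [on edge]
    (10,4)@(21, 9): e=[0,98,-14] → .  [on edge]
    (4,5)@(9, 11): e=[60,10,14] → X
    (5,5)@(11, 11): e=[48,22,14] → X
    (6,5)@(13, 11): e=[36,34,14] → X
    (7,5)@(15, 11): e=[24,46,14] → X
    (8,5)@(17, 11): e=[12,58,14] → X
    (9,5)@(19, 11): e=[0,70,14] → .  [on edge]
    (4,6)@(9, 13): e=[48,-6,42] → .
    (5,6)@(11, 13): e=[36,6,42] → X
    (8,6)@(17, 13): e=[0,42,42] → .  [on edge]
    (5,7)@(11, 15): e=[24,-10,70] → .
    (7,7)@(15, 15): e=[0,14,70] → .  [on edge]
    (6,8)@(13, 17): e=[0,-14,98] → .  [on edge]
    (5,9)@(11, 19): e=[0,-42,126] → .  [on edge]
    (4,10)@(9, 21): e=[0,-70,154] → .  [on edge]
    (3,11)@(7, 23): e=[0,-98,182] → .  [on edge]
  covered (9 px):
    . . . . . . . . . . . .
    . . . . . . . . . . . .
    . . . . . . . . . . . .
    . . . . . . . . . . . .
    . . . . . . . . . . . .
    . . . . X X X X X . . .
    . . . . . X X X . . . .
    . . . . . . X . . . . .
    . . . . . . . . . . . .
    . . . . . . . . . . . .
    . . . . . . . . . . . .
    . . . . . . . . . . . .
T2:
  2·area = 108  (B↔C swapped to make it positive)
  edge (24, 10)→(6, 22): d=(-18,12) right/bottom  bias=-1
  edge (6, 22)→(0, 20): d=(-6,-2) top-left  bias=+0
  edge (0, 20)→(24, 10): d=(24,-10) top-left  bias=+0
    (8,6)@(17, 13): e=[30,76,2] → X
    (9,6)@(19, 13): e=[6,80,22] → X
    (10,6)@(21, 13): e=[-18,84,42] → .
    (6,7)@(13, 15): e=[42,56,10] → X
    (7,7)@(15, 15): e=[18,60,30] → X
    (8,7)@(17, 15): e=[-6,64,50] → .
    (9,7)@(19, 15): e=[-30,68,70] → .
    (4,8)@(9, 17): e=[54,36,18] → X
    (5,8)@(11, 17): e=[30,40,38] → X
    (7,8)@(15, 17): e=[-18,48,78] → .
    (1,9)@(3, 19): e=[90,12,6] → X
    (2,9)@(5, 19): e=[66,16,26] → X
    (1,10)@(3, 21): e=[54,0,54] → X  [on edge]
    (4,11)@(9, 23): e=[-54,0,162] → .  [on edge]
  covered (14 px):
    . . . . . . . . . . . .
    . . . . . . . . . . . .
    . . . . . . . . . . . .
    . . . . . . . . . . . .
    . . . . . . . . . . . .
    . . . . . . . . . . . .
    . . . . . . . . X X . .
    . . . . . . X X . . . .
    . . . . X X X . . . . .
    . X X X X . . . . . . .
    . X X X . . . . . . . .
    . . . . . . . . . . . .
T3:
  2·area = 112
  edge (16, 4)→(24, 10): d=(8,6) right/bottom  bias=-1
  edge (24, 10)→(4, 9): d=(-20,-1) top-left  bias=+0
  edge (4, 9)→(16, 4): d=(12,-5) top-left  bias=+0
    (7,2)@(15, 5): e=[14,91,7] → X
    (8,2)@(17, 5): e=[2,93,17] → X
    (9,2)@(19, 5): e=[-10,95,27] → .
    (4,3)@(9, 7): e=[66,45,1] → X
    (5,3)@(11, 7): e=[54,47,11] → X
    (6,3)@(13, 7): e=[42,49,21] → X
    (9,3)@(19, 7): e=[6,55,51] → X
    (10,3)@(21, 7): e=[-6,57,61] → .
    (2,4)@(5, 9): e=[106,1,5] → X
    (3,4)@(7, 9): e=[94,3,15] → X
    (10,4)@(21, 9): e=[10,17,85] → X
    (11,4)@(23, 9): e=[-2,19,95] → .
  covered (17 px):
    . . . . . . . . . . . .
    . . . . . . . . . . . .
    . . . . . . . X X . . .
    . . . . X X X X X X . .
    . . X X X X X X X X X .
    . . . . . . . . . . . .
    . . . . . . . . . . . .
    . . . . . . . . . . . .
    . . . . . . . . . . . .
    . . . . . . . . . . . .
    . . . . . . . . . . . .
    . . . . . . . . . . . .
T4:
  2·area = 296
  edge (0, 0)→(22, 12): d=(22,12) right/bottom  bias=-1
  edge (22, 12)→(12, 20): d=(-10,8) right/bottom  bias=-1
  edge (12, 20)→(0, 0): d=(-12,-20) top-left  bias=+0
    (0,0)@(1, 1): e=[10,278,8] → X
    (1,0)@(3, 1): e=[-14,262,48] → .
    (0,1)@(1, 3): e=[54,258,-16] → .
    (1,1)@(3, 3): e=[30,242,24] → X
    (2,1)@(5, 3): e=[6,226,64] → X
    (3,1)@(7, 3): e=[-18,210,104] → .
    (1,2)@(3, 5): e=[74,222,0] → X  [on edge]
    (3,2)@(7, 5): e=[26,190,80] → X
    (4,2)@(9, 5): e=[2,174,120] → X
    (5,2)@(11, 5): e=[-22,158,160] → .
    (1,3)@(3, 7): e=[118,202,-24] → .
    (2,3)@(5, 7): e=[94,186,16] → X
    (4,7)@(9, 15): e=[222,74,0] → X  [on edge]
  covered (38 px):
    X . . . . . . . . . . .
    . X X . . . . . . . . .
    . X X X X . . . . . . .
    . . X X X X . . . . . .
    . . . X X X X X . . . .
    . . . X X X X X X X . .
    . . . . X X X X X X . .
    . . . . X X X X X . . .
    . . . . . X X X . . . .
    . . . . . . X . . . . .
    . . . . . . . . . . . .
    . . . . . . . . . . . .

Answer: 90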